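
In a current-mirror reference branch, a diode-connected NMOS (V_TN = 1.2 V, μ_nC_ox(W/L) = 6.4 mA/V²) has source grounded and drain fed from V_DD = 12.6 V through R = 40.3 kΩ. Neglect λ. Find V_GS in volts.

With gate tied to drain, V_GS = V_DS ≥ V_GS − V_TN, so the device is in saturation.
KCL at the drain: ½ k_n (V_GS − V_TN)² = (V_DD − V_GS)/R.
Let x = V_GS − 1.2. Then 129 x² + x − 11.4 = 0, giving x = 0.293 V (positive root), so V_GS = 1.49 V.
I_D = (V_DD − V_GS)/R = (12.6 − 1.49) / 40.3 = 0.276 mA.

V_GS = 1.49 V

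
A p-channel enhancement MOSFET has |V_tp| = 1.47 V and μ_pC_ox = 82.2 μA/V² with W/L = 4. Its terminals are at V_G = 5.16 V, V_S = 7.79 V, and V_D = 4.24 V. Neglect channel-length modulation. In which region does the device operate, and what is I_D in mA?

Saturation; I_D = 0.221 mA

V_SG = V_S − V_G = 7.79 − 5.16 = 2.63 V; V_SD = V_S − V_D = 7.79 − 4.24 = 3.55 V.
k_p = μ_pC_ox · (W/L) = 0.3288 mA/V².
V_ov = V_SG − |V_tp| = 2.63 − 1.47 = 1.16 V.
Since V_SD = 3.55 V ≥ V_ov = 1.16 V, the device is in saturation.
I_D = ½ k_p V_ov² = 0.5 × 0.3288 × 1.16² = 0.221 mA.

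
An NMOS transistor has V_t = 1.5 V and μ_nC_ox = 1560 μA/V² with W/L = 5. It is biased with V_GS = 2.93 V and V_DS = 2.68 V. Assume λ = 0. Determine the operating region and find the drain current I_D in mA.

Saturation; I_D = 7.98 mA

k_n = μ_nC_ox · (W/L) = 7.8 mA/V².
V_ov = V_GS − V_t = 2.93 − 1.5 = 1.43 V.
Since V_DS = 2.68 V ≥ V_ov = 1.43 V, the device is in saturation.
I_D = ½ k_n V_ov² = 0.5 × 7.8 × 1.43² = 7.98 mA.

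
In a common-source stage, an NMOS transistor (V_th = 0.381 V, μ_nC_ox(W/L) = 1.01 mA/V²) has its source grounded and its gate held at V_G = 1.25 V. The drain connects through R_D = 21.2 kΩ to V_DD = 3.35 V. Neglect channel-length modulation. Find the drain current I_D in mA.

I_D = 0.149 mA

V_GS = V_G = 1.25 V, so V_ov = 1.25 − 0.381 = 0.869 V.
Assume saturation: I_D = ½ k_n V_ov² = 0.5 × 1.01 × 0.869² = 0.381 mA, giving V_DS = V_DD − I_D R_D = 3.35 − 0.381 × 21.2 = -4.73 V.
But -4.73 V < V_ov = 0.869 V, so the device is actually in triode.
In triode I_D = k_n[V_ov V_DS − ½ V_DS²] and I_D = (V_DD − V_DS)/R_D. Equating: 10.7 V_DS² − 19.61 V_DS + 3.35 = 0, giving V_DS = 0.191 V (the root below V_ov).
I_D = (3.35 − 0.191) / 21.2 = 0.149 mA.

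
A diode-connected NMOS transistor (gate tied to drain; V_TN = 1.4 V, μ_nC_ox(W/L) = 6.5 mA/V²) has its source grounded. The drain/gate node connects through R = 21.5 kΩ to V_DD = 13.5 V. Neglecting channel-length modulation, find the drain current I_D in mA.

With gate tied to drain, V_GS = V_DS ≥ V_GS − V_TN, so the device is in saturation.
KCL at the drain: ½ k_n (V_GS − V_TN)² = (V_DD − V_GS)/R.
Let x = V_GS − 1.4. Then 69.9 x² + x − 12.1 = 0, giving x = 0.409 V (positive root), so V_GS = 1.81 V.
I_D = (V_DD − V_GS)/R = (13.5 − 1.81) / 21.5 = 0.544 mA.

I_D = 0.544 mA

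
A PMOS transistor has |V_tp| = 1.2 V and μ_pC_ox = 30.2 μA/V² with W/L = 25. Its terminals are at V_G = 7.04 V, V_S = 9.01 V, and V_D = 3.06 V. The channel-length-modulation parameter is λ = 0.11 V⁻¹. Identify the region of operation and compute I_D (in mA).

V_SG = V_S − V_G = 9.01 − 7.04 = 1.97 V; V_SD = V_S − V_D = 9.01 − 3.06 = 5.95 V.
k_p = μ_pC_ox · (W/L) = 0.755 mA/V².
V_ov = V_SG − |V_tp| = 1.97 − 1.2 = 0.77 V.
Since V_SD = 5.95 V ≥ V_ov = 0.77 V, the device is in saturation.
I_D = ½ k_p V_ov² (1 + λ V_SD) = 0.5 × 0.755 × 0.77² × (1 + 0.11 × 5.95) = 0.37 mA.

Saturation; I_D = 0.370 mA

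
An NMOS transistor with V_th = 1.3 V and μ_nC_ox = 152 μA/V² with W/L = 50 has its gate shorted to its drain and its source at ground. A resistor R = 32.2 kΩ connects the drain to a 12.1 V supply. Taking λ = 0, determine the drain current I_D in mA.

With gate tied to drain, V_GS = V_DS ≥ V_GS − V_th, so the device is in saturation.
k_n = μ_nC_ox · (W/L) = 7.6 mA/V².
KCL at the drain: ½ k_n (V_GS − V_th)² = (V_DD − V_GS)/R.
Let x = V_GS − 1.3. Then 122 x² + x − 10.8 = 0, giving x = 0.293 V (positive root), so V_GS = 1.59 V.
I_D = (V_DD − V_GS)/R = (12.1 − 1.59) / 32.2 = 0.326 mA.

I_D = 0.326 mA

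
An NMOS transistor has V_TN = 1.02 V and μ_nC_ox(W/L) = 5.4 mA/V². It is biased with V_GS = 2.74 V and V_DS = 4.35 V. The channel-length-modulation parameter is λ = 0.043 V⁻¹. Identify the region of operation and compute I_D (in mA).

Saturation; I_D = 9.48 mA

V_ov = V_GS − V_TN = 2.74 − 1.02 = 1.72 V.
Since V_DS = 4.35 V ≥ V_ov = 1.72 V, the device is in saturation.
I_D = ½ k_n V_ov² (1 + λ V_DS) = 0.5 × 5.4 × 1.72² × (1 + 0.043 × 4.35) = 9.48 mA.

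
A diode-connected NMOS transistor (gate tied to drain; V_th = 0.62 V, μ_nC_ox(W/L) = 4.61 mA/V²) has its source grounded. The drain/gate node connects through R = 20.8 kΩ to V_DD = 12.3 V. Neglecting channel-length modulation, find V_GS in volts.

V_GS = 1.10 V

With gate tied to drain, V_GS = V_DS ≥ V_GS − V_th, so the device is in saturation.
KCL at the drain: ½ k_n (V_GS − V_th)² = (V_DD − V_GS)/R.
Let x = V_GS − 0.62. Then 47.9 x² + x − 11.68 = 0, giving x = 0.483 V (positive root), so V_GS = 1.1 V.
I_D = (V_DD − V_GS)/R = (12.3 − 1.1) / 20.8 = 0.538 mA.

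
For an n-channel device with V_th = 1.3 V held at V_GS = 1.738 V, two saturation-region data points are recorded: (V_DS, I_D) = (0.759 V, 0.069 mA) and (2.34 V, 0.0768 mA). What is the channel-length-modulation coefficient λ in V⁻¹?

λ = 0.0756 V⁻¹

With V_GS fixed, I_D ∝ (1 + λ V_DS) in saturation, so I_D2/I_D1 = (1 + λ V_DS2)/(1 + λ V_DS1).
0.0768/0.069 = 1.113 = (1 + 2.34 λ)/(1 + 0.759 λ).
Solving: λ (I_D1 V_DS2 − I_D2 V_DS1) = I_D2 − I_D1, so λ = (0.0768 − 0.069) / (0.069 × 2.34 − 0.0768 × 0.759) = 0.0078 / 0.103 = 0.0756 V⁻¹.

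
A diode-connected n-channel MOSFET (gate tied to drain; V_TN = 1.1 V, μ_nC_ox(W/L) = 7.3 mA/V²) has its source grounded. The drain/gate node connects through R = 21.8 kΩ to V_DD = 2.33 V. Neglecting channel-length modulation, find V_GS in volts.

With gate tied to drain, V_GS = V_DS ≥ V_GS − V_TN, so the device is in saturation.
KCL at the drain: ½ k_n (V_GS − V_TN)² = (V_DD − V_GS)/R.
Let x = V_GS − 1.1. Then 79.6 x² + x − 1.23 = 0, giving x = 0.118 V (positive root), so V_GS = 1.22 V.
I_D = (V_DD − V_GS)/R = (2.33 − 1.22) / 21.8 = 0.051 mA.

V_GS = 1.22 V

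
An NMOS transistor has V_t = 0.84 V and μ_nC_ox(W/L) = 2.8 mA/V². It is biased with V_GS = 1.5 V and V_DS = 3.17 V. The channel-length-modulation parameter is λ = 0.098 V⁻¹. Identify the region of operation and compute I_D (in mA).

V_ov = V_GS − V_t = 1.5 − 0.84 = 0.66 V.
Since V_DS = 3.17 V ≥ V_ov = 0.66 V, the device is in saturation.
I_D = ½ k_n V_ov² (1 + λ V_DS) = 0.5 × 2.8 × 0.66² × (1 + 0.098 × 3.17) = 0.799 mA.

Saturation; I_D = 0.799 mA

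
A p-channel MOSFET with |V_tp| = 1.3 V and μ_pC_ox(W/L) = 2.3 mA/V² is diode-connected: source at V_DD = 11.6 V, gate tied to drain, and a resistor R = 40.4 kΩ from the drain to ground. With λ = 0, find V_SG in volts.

With gate tied to drain, V_SG = V_SD ≥ V_SG − |V_tp|, so the device is in saturation.
KCL at the drain: ½ k_p (V_SG − |V_tp|)² = (V_DD − V_SG)/R.
Let x = V_SG − 1.3. Then 46.5 x² + x − 10.3 = 0, giving x = 0.46 V (positive root), so V_SG = 1.76 V.
I_D = (V_DD − V_SG)/R = (11.6 − 1.76) / 40.4 = 0.244 mA.

V_SG = 1.76 V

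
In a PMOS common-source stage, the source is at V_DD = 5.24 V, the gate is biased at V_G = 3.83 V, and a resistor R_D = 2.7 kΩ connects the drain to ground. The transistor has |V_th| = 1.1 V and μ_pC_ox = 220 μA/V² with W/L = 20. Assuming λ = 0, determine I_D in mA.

I_D = 0.211 mA

V_SG = V_DD − V_G = 5.24 − 3.83 = 1.41 V, so V_ov = 1.41 − 1.1 = 0.31 V.
k_p = μ_pC_ox · (W/L) = 4.4 mA/V².
Assume saturation: I_D = ½ k_p V_ov² = 0.5 × 4.4 × 0.31² = 0.211 mA, giving V_SD = V_DD − I_D R_D = 5.24 − 0.211 × 2.7 = 4.67 V.
V_SD = 4.67 V ≥ V_ov = 0.31 V, confirming saturation.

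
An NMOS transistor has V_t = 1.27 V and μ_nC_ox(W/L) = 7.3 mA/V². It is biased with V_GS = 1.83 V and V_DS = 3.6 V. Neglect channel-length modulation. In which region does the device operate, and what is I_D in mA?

Saturation; I_D = 1.14 mA

V_ov = V_GS − V_t = 1.83 − 1.27 = 0.56 V.
Since V_DS = 3.6 V ≥ V_ov = 0.56 V, the device is in saturation.
I_D = ½ k_n V_ov² = 0.5 × 7.3 × 0.56² = 1.14 mA.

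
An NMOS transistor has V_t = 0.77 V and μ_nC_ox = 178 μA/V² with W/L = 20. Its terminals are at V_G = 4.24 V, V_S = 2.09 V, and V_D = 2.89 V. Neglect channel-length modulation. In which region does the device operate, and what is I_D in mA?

Triode; I_D = 2.79 mA

V_GS = V_G − V_S = 4.24 − 2.09 = 2.15 V; V_DS = V_D − V_S = 2.89 − 2.09 = 0.8 V.
k_n = μ_nC_ox · (W/L) = 3.56 mA/V².
V_ov = V_GS − V_t = 2.15 − 0.77 = 1.38 V.
Since V_DS = 0.8 V < V_ov = 1.38 V, the device is in the triode region.
I_D = k_n [V_ov · V_DS − ½ V_DS²] = 3.56 × [1.38 × 0.8 − 0.5 × 0.8²] = 2.79 mA.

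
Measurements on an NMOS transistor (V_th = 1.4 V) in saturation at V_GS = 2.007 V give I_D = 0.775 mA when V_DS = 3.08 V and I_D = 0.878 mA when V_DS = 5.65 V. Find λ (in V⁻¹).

λ = 0.0615 V⁻¹

With V_GS fixed, I_D ∝ (1 + λ V_DS) in saturation, so I_D2/I_D1 = (1 + λ V_DS2)/(1 + λ V_DS1).
0.878/0.775 = 1.133 = (1 + 5.65 λ)/(1 + 3.08 λ).
Solving: λ (I_D1 V_DS2 − I_D2 V_DS1) = I_D2 − I_D1, so λ = (0.878 − 0.775) / (0.775 × 5.65 − 0.878 × 3.08) = 0.103 / 1.67 = 0.0615 V⁻¹.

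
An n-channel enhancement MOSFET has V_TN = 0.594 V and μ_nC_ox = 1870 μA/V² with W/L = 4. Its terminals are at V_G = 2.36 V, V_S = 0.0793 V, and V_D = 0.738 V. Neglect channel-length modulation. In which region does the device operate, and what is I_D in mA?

Triode; I_D = 6.69 mA

V_GS = V_G − V_S = 2.36 − 0.0793 = 2.28 V; V_DS = V_D − V_S = 0.738 − 0.0793 = 0.659 V.
k_n = μ_nC_ox · (W/L) = 7.48 mA/V².
V_ov = V_GS − V_TN = 2.28 − 0.594 = 1.69 V.
Since V_DS = 0.659 V < V_ov = 1.69 V, the device is in the triode region.
I_D = k_n [V_ov · V_DS − ½ V_DS²] = 7.48 × [1.69 × 0.659 − 0.5 × 0.659²] = 6.69 mA.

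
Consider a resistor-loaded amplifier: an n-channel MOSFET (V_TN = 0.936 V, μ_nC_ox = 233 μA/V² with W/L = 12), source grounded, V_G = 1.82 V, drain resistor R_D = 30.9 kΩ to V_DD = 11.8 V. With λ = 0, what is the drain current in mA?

I_D = 0.376 mA

V_GS = V_G = 1.82 V, so V_ov = 1.82 − 0.936 = 0.884 V.
k_n = μ_nC_ox · (W/L) = 2.796 mA/V².
Assume saturation: I_D = ½ k_n V_ov² = 0.5 × 2.796 × 0.884² = 1.09 mA, giving V_DS = V_DD − I_D R_D = 11.8 − 1.09 × 30.9 = -22 V.
But -22 V < V_ov = 0.884 V, so the device is actually in triode.
In triode I_D = k_n[V_ov V_DS − ½ V_DS²] and I_D = (V_DD − V_DS)/R_D. Equating: 43.2 V_DS² − 77.37 V_DS + 11.8 = 0, giving V_DS = 0.168 V (the root below V_ov).
I_D = (11.8 − 0.168) / 30.9 = 0.376 mA.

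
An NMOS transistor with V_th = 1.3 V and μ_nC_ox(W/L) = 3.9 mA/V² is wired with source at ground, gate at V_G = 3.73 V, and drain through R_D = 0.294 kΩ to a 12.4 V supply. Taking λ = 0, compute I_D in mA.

V_GS = V_G = 3.73 V, so V_ov = 3.73 − 1.3 = 2.43 V.
Assume saturation: I_D = ½ k_n V_ov² = 0.5 × 3.9 × 2.43² = 11.5 mA, giving V_DS = V_DD − I_D R_D = 12.4 − 11.5 × 0.294 = 9.01 V.
V_DS = 9.01 V ≥ V_ov = 2.43 V, confirming saturation.

I_D = 11.5 mA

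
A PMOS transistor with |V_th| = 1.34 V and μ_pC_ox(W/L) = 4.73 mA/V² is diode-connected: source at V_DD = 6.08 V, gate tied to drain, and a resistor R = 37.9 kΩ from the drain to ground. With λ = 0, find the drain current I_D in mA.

I_D = 0.119 mA

With gate tied to drain, V_SG = V_SD ≥ V_SG − |V_th|, so the device is in saturation.
KCL at the drain: ½ k_p (V_SG − |V_th|)² = (V_DD − V_SG)/R.
Let x = V_SG − 1.34. Then 89.6 x² + x − 4.74 = 0, giving x = 0.224 V (positive root), so V_SG = 1.56 V.
I_D = (V_DD − V_SG)/R = (6.08 − 1.56) / 37.9 = 0.119 mA.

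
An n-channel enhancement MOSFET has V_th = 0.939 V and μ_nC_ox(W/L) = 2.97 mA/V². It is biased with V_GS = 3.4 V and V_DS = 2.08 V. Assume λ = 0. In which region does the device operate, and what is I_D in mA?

V_ov = V_GS − V_th = 3.4 − 0.939 = 2.46 V.
Since V_DS = 2.08 V < V_ov = 2.46 V, the device is in the triode region.
I_D = k_n [V_ov · V_DS − ½ V_DS²] = 2.97 × [2.46 × 2.08 − 0.5 × 2.08²] = 8.78 mA.

Triode; I_D = 8.78 mA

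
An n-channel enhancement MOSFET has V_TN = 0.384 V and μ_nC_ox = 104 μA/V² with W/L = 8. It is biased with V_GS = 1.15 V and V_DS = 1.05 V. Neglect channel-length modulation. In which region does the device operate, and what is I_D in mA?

Saturation; I_D = 0.244 mA

k_n = μ_nC_ox · (W/L) = 0.832 mA/V².
V_ov = V_GS − V_TN = 1.15 − 0.384 = 0.766 V.
Since V_DS = 1.05 V ≥ V_ov = 0.766 V, the device is in saturation.
I_D = ½ k_n V_ov² = 0.5 × 0.832 × 0.766² = 0.244 mA.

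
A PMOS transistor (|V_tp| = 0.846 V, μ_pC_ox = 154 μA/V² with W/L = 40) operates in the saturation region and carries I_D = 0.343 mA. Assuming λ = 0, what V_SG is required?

k_p = μ_pC_ox · (W/L) = 6.16 mA/V².
In saturation I_D = ½ k_p (V_SG − |V_tp|)², so V_SG − |V_tp| = √(2 I_D / k_p) = √(2 × 0.343 / 6.16) = 0.334 V.
V_SG = 0.846 + 0.334 = 1.18 V.

V_SG = 1.18 V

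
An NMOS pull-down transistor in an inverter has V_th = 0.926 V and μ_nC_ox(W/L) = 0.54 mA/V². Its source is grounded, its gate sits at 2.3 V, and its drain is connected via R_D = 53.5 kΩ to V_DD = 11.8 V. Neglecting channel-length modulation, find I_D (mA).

V_GS = V_G = 2.3 V, so V_ov = 2.3 − 0.926 = 1.37 V.
Assume saturation: I_D = ½ k_n V_ov² = 0.5 × 0.54 × 1.37² = 0.51 mA, giving V_DS = V_DD − I_D R_D = 11.8 − 0.51 × 53.5 = -15.5 V.
But -15.5 V < V_ov = 1.37 V, so the device is actually in triode.
In triode I_D = k_n[V_ov V_DS − ½ V_DS²] and I_D = (V_DD − V_DS)/R_D. Equating: 14.4 V_DS² − 40.69 V_DS + 11.8 = 0, giving V_DS = 0.328 V (the root below V_ov).
I_D = (11.8 − 0.328) / 53.5 = 0.214 mA.

I_D = 0.214 mA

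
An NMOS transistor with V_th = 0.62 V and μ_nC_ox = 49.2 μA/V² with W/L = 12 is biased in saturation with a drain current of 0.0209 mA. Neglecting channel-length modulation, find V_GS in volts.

k_n = μ_nC_ox · (W/L) = 0.5904 mA/V².
In saturation I_D = ½ k_n (V_GS − V_th)², so V_GS − V_th = √(2 I_D / k_n) = √(2 × 0.0209 / 0.5904) = 0.266 V.
V_GS = 0.62 + 0.266 = 0.886 V.

V_GS = 0.886 V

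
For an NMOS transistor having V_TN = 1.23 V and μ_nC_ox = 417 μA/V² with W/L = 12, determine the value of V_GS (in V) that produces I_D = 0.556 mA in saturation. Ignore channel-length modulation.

V_GS = 1.70 V

k_n = μ_nC_ox · (W/L) = 5.004 mA/V².
In saturation I_D = ½ k_n (V_GS − V_TN)², so V_GS − V_TN = √(2 I_D / k_n) = √(2 × 0.556 / 5.004) = 0.471 V.
V_GS = 1.23 + 0.471 = 1.7 V.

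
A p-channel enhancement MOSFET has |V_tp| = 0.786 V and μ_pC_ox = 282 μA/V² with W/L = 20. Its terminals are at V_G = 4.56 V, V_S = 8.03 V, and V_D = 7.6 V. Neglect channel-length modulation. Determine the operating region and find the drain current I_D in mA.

Triode; I_D = 5.99 mA

V_SG = V_S − V_G = 8.03 − 4.56 = 3.47 V; V_SD = V_S − V_D = 8.03 − 7.6 = 0.43 V.
k_p = μ_pC_ox · (W/L) = 5.64 mA/V².
V_ov = V_SG − |V_tp| = 3.47 − 0.786 = 2.68 V.
Since V_SD = 0.43 V < V_ov = 2.68 V, the device is in the triode region.
I_D = k_p [V_ov · V_SD − ½ V_SD²] = 5.64 × [2.68 × 0.43 − 0.5 × 0.43²] = 5.99 mA.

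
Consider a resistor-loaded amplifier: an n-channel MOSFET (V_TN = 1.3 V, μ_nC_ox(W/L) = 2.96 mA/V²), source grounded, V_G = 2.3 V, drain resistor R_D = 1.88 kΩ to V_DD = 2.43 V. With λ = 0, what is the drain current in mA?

I_D = 1.05 mA

V_GS = V_G = 2.3 V, so V_ov = 2.3 − 1.3 = 1 V.
Assume saturation: I_D = ½ k_n V_ov² = 0.5 × 2.96 × 1² = 1.48 mA, giving V_DS = V_DD − I_D R_D = 2.43 − 1.48 × 1.88 = -0.352 V.
But -0.352 V < V_ov = 1 V, so the device is actually in triode.
In triode I_D = k_n[V_ov V_DS − ½ V_DS²] and I_D = (V_DD − V_DS)/R_D. Equating: 2.78 V_DS² − 6.565 V_DS + 2.43 = 0, giving V_DS = 0.46 V (the root below V_ov).
I_D = (2.43 − 0.46) / 1.88 = 1.05 mA.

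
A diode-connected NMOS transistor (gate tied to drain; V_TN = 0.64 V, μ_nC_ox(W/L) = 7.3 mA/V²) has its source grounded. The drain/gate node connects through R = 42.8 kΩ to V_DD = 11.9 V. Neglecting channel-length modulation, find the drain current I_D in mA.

With gate tied to drain, V_GS = V_DS ≥ V_GS − V_TN, so the device is in saturation.
KCL at the drain: ½ k_n (V_GS − V_TN)² = (V_DD − V_GS)/R.
Let x = V_GS − 0.64. Then 156 x² + x − 11.26 = 0, giving x = 0.265 V (positive root), so V_GS = 0.905 V.
I_D = (V_DD − V_GS)/R = (11.9 − 0.905) / 42.8 = 0.257 mA.

I_D = 0.257 mA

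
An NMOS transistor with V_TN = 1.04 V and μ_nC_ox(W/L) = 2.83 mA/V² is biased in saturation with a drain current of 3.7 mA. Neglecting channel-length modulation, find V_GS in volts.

V_GS = 2.66 V

In saturation I_D = ½ k_n (V_GS − V_TN)², so V_GS − V_TN = √(2 I_D / k_n) = √(2 × 3.7 / 2.83) = 1.62 V.
V_GS = 1.04 + 1.62 = 2.66 V.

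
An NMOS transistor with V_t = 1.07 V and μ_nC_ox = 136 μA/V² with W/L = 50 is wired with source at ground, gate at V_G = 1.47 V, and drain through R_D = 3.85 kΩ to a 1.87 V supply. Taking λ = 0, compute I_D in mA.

V_GS = V_G = 1.47 V, so V_ov = 1.47 − 1.07 = 0.4 V.
k_n = μ_nC_ox · (W/L) = 6.8 mA/V².
Assume saturation: I_D = ½ k_n V_ov² = 0.5 × 6.8 × 0.4² = 0.544 mA, giving V_DS = V_DD − I_D R_D = 1.87 − 0.544 × 3.85 = -0.224 V.
But -0.224 V < V_ov = 0.4 V, so the device is actually in triode.
In triode I_D = k_n[V_ov V_DS − ½ V_DS²] and I_D = (V_DD − V_DS)/R_D. Equating: 13.1 V_DS² − 11.47 V_DS + 1.87 = 0, giving V_DS = 0.216 V (the root below V_ov).
I_D = (1.87 − 0.216) / 3.85 = 0.429 mA.

I_D = 0.429 mA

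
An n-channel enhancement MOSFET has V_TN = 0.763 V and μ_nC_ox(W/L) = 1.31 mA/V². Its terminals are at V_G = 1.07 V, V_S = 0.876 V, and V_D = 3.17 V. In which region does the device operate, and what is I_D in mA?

Cutoff; I_D = 0 mA

V_GS = V_G − V_S = 1.07 − 0.876 = 0.194 V; V_DS = V_D − V_S = 3.17 − 0.876 = 2.29 V.
V_GS = 0.194 V < V_TN = 0.763 V, so the transistor is in cutoff.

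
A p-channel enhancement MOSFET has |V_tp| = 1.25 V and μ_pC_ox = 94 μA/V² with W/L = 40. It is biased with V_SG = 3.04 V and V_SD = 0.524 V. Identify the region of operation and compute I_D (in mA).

k_p = μ_pC_ox · (W/L) = 3.76 mA/V².
V_ov = V_SG − |V_tp| = 3.04 − 1.25 = 1.79 V.
Since V_SD = 0.524 V < V_ov = 1.79 V, the device is in the triode region.
I_D = k_p [V_ov · V_SD − ½ V_SD²] = 3.76 × [1.79 × 0.524 − 0.5 × 0.524²] = 3.01 mA.

Triode; I_D = 3.01 mA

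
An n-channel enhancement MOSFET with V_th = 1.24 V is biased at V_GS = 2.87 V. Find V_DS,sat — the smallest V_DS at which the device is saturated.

V_DS,sat = 1.63 V

The boundary between triode and saturation is V_DS = V_GS − V_th = V_ov.
V_ov = 2.87 − 1.24 = 1.63 V.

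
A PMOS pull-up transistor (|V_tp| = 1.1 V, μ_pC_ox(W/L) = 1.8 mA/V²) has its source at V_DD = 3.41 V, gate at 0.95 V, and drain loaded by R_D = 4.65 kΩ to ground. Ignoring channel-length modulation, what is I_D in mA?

V_SG = V_DD − V_G = 3.41 − 0.95 = 2.46 V, so V_ov = 2.46 − 1.1 = 1.36 V.
Assume saturation: I_D = ½ k_p V_ov² = 0.5 × 1.8 × 1.36² = 1.66 mA, giving V_SD = V_DD − I_D R_D = 3.41 − 1.66 × 4.65 = -4.33 V.
But -4.33 V < V_ov = 1.36 V, so the device is actually in triode.
In triode I_D = k_p[V_ov V_SD − ½ V_SD²] and I_D = (V_DD − V_SD)/R_D. Equating: 4.19 V_SD² − 12.38 V_SD + 3.41 = 0, giving V_SD = 0.307 V (the root below V_ov).
I_D = (3.41 − 0.307) / 4.65 = 0.667 mA.

I_D = 0.667 mA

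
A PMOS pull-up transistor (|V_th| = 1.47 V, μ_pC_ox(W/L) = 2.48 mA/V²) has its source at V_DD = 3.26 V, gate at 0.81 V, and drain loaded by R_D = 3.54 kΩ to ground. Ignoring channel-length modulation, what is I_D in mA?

I_D = 0.802 mA

V_SG = V_DD − V_G = 3.26 − 0.81 = 2.45 V, so V_ov = 2.45 − 1.47 = 0.98 V.
Assume saturation: I_D = ½ k_p V_ov² = 0.5 × 2.48 × 0.98² = 1.19 mA, giving V_SD = V_DD − I_D R_D = 3.26 − 1.19 × 3.54 = -0.956 V.
But -0.956 V < V_ov = 0.98 V, so the device is actually in triode.
In triode I_D = k_p[V_ov V_SD − ½ V_SD²] and I_D = (V_DD − V_SD)/R_D. Equating: 4.39 V_SD² − 9.604 V_SD + 3.26 = 0, giving V_SD = 0.42 V (the root below V_ov).
I_D = (3.26 − 0.42) / 3.54 = 0.802 mA.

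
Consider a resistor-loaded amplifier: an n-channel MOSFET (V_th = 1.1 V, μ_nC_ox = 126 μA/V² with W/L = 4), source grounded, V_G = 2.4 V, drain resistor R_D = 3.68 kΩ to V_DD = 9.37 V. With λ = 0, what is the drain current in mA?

V_GS = V_G = 2.4 V, so V_ov = 2.4 − 1.1 = 1.3 V.
k_n = μ_nC_ox · (W/L) = 0.504 mA/V².
Assume saturation: I_D = ½ k_n V_ov² = 0.5 × 0.504 × 1.3² = 0.426 mA, giving V_DS = V_DD − I_D R_D = 9.37 − 0.426 × 3.68 = 7.8 V.
V_DS = 7.8 V ≥ V_ov = 1.3 V, confirming saturation.

I_D = 0.426 mA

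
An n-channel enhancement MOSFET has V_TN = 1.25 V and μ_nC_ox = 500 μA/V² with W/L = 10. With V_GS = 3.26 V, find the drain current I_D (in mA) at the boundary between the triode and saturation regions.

I_D = 10.1 mA

At the boundary V_DS = V_ov = V_GS − V_TN = 3.26 − 1.25 = 2.01 V.
k_n = μ_nC_ox · (W/L) = 5 mA/V².
I_D = ½ k_n V_ov² = 0.5 × 5 × 2.01² = 10.1 mA.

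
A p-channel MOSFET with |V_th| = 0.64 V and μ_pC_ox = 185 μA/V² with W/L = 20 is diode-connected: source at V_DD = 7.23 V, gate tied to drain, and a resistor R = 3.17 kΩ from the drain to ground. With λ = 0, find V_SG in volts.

V_SG = 1.62 V

With gate tied to drain, V_SG = V_SD ≥ V_SG − |V_th|, so the device is in saturation.
k_p = μ_pC_ox · (W/L) = 3.7 mA/V².
KCL at the drain: ½ k_p (V_SG − |V_th|)² = (V_DD − V_SG)/R.
Let x = V_SG − 0.64. Then 5.86 x² + x − 6.59 = 0, giving x = 0.978 V (positive root), so V_SG = 1.62 V.
I_D = (V_DD − V_SG)/R = (7.23 − 1.62) / 3.17 = 1.77 mA.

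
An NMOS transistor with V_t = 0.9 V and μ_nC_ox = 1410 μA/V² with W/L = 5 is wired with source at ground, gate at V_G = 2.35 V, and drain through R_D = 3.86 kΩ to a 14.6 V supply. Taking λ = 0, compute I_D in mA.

V_GS = V_G = 2.35 V, so V_ov = 2.35 − 0.9 = 1.45 V.
k_n = μ_nC_ox · (W/L) = 7.05 mA/V².
Assume saturation: I_D = ½ k_n V_ov² = 0.5 × 7.05 × 1.45² = 7.41 mA, giving V_DS = V_DD − I_D R_D = 14.6 − 7.41 × 3.86 = -14 V.
But -14 V < V_ov = 1.45 V, so the device is actually in triode.
In triode I_D = k_n[V_ov V_DS − ½ V_DS²] and I_D = (V_DD − V_DS)/R_D. Equating: 13.6 V_DS² − 40.46 V_DS + 14.6 = 0, giving V_DS = 0.42 V (the root below V_ov).
I_D = (14.6 − 0.42) / 3.86 = 3.67 mA.

I_D = 3.67 mA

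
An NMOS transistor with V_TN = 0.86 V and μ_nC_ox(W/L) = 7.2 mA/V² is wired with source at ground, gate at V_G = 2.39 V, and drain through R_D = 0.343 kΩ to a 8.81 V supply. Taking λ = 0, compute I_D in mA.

I_D = 8.43 mA

V_GS = V_G = 2.39 V, so V_ov = 2.39 − 0.86 = 1.53 V.
Assume saturation: I_D = ½ k_n V_ov² = 0.5 × 7.2 × 1.53² = 8.43 mA, giving V_DS = V_DD − I_D R_D = 8.81 − 8.43 × 0.343 = 5.92 V.
V_DS = 5.92 V ≥ V_ov = 1.53 V, confirming saturation.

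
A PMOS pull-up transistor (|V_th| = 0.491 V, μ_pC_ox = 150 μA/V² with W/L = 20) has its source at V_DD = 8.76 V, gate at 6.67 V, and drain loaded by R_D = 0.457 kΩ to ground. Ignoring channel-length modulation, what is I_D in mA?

I_D = 3.84 mA

V_SG = V_DD − V_G = 8.76 − 6.67 = 2.09 V, so V_ov = 2.09 − 0.491 = 1.6 V.
k_p = μ_pC_ox · (W/L) = 3 mA/V².
Assume saturation: I_D = ½ k_p V_ov² = 0.5 × 3 × 1.6² = 3.84 mA, giving V_SD = V_DD − I_D R_D = 8.76 − 3.84 × 0.457 = 7.01 V.
V_SD = 7.01 V ≥ V_ov = 1.6 V, confirming saturation.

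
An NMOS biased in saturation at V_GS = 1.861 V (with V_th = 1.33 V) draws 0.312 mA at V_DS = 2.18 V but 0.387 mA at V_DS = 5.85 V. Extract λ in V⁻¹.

With V_GS fixed, I_D ∝ (1 + λ V_DS) in saturation, so I_D2/I_D1 = (1 + λ V_DS2)/(1 + λ V_DS1).
0.387/0.312 = 1.24 = (1 + 5.85 λ)/(1 + 2.18 λ).
Solving: λ (I_D1 V_DS2 − I_D2 V_DS1) = I_D2 − I_D1, so λ = (0.387 − 0.312) / (0.312 × 5.85 − 0.387 × 2.18) = 0.075 / 0.982 = 0.0764 V⁻¹.

λ = 0.0764 V⁻¹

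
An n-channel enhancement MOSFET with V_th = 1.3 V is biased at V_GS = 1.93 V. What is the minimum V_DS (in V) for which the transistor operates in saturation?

The boundary between triode and saturation is V_DS = V_GS − V_th = V_ov.
V_ov = 1.93 − 1.3 = 0.63 V.

V_DS,sat = 0.630 V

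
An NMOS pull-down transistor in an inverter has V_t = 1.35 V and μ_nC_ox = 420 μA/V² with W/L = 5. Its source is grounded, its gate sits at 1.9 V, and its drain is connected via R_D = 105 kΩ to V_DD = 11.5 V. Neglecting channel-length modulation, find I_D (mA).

I_D = 0.109 mA

V_GS = V_G = 1.9 V, so V_ov = 1.9 − 1.35 = 0.55 V.
k_n = μ_nC_ox · (W/L) = 2.1 mA/V².
Assume saturation: I_D = ½ k_n V_ov² = 0.5 × 2.1 × 0.55² = 0.318 mA, giving V_DS = V_DD − I_D R_D = 11.5 − 0.318 × 105 = -21.9 V.
But -21.9 V < V_ov = 0.55 V, so the device is actually in triode.
In triode I_D = k_n[V_ov V_DS − ½ V_DS²] and I_D = (V_DD − V_DS)/R_D. Equating: 110 V_DS² − 122.3 V_DS + 11.5 = 0, giving V_DS = 0.104 V (the root below V_ov).
I_D = (11.5 − 0.104) / 105 = 0.109 mA.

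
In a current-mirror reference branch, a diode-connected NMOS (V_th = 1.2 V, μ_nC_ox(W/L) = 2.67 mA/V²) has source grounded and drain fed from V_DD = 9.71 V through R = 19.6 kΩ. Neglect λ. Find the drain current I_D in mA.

With gate tied to drain, V_GS = V_DS ≥ V_GS − V_th, so the device is in saturation.
KCL at the drain: ½ k_n (V_GS − V_th)² = (V_DD − V_GS)/R.
Let x = V_GS − 1.2. Then 26.2 x² + x − 8.51 = 0, giving x = 0.552 V (positive root), so V_GS = 1.75 V.
I_D = (V_DD − V_GS)/R = (9.71 − 1.75) / 19.6 = 0.406 mA.

I_D = 0.406 mA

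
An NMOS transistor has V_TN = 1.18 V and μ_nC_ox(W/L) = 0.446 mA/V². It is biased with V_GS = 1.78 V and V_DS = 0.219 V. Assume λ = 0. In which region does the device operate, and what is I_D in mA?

Triode; I_D = 0.0479 mA

V_ov = V_GS − V_TN = 1.78 − 1.18 = 0.6 V.
Since V_DS = 0.219 V < V_ov = 0.6 V, the device is in the triode region.
I_D = k_n [V_ov · V_DS − ½ V_DS²] = 0.446 × [0.6 × 0.219 − 0.5 × 0.219²] = 0.0479 mA.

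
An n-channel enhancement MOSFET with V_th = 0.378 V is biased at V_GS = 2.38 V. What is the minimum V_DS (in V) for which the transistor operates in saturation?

The boundary between triode and saturation is V_DS = V_GS − V_th = V_ov.
V_ov = 2.38 − 0.378 = 2 V.

V_DS,sat = 2.00 V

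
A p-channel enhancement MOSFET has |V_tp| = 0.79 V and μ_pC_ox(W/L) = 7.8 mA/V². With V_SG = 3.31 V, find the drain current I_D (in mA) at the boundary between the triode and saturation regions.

I_D = 24.8 mA

At the boundary V_SD = V_ov = V_SG − |V_tp| = 3.31 − 0.79 = 2.52 V.
I_D = ½ k_p V_ov² = 0.5 × 7.8 × 2.52² = 24.8 mA.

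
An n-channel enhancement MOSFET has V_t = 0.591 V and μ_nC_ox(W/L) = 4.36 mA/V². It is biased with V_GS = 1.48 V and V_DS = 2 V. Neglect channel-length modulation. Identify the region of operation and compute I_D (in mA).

Saturation; I_D = 1.72 mA

V_ov = V_GS − V_t = 1.48 − 0.591 = 0.889 V.
Since V_DS = 2 V ≥ V_ov = 0.889 V, the device is in saturation.
I_D = ½ k_n V_ov² = 0.5 × 4.36 × 0.889² = 1.72 mA.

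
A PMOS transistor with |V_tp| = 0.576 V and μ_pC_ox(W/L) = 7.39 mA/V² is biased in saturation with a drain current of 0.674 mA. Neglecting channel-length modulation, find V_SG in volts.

In saturation I_D = ½ k_p (V_SG − |V_tp|)², so V_SG − |V_tp| = √(2 I_D / k_p) = √(2 × 0.674 / 7.39) = 0.427 V.
V_SG = 0.576 + 0.427 = 1 V.

V_SG = 1.00 V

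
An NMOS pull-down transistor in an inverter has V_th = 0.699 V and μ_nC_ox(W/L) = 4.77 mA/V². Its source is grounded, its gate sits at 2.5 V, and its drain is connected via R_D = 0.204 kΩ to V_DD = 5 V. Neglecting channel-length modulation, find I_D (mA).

I_D = 7.74 mA

V_GS = V_G = 2.5 V, so V_ov = 2.5 − 0.699 = 1.8 V.
Assume saturation: I_D = ½ k_n V_ov² = 0.5 × 4.77 × 1.8² = 7.74 mA, giving V_DS = V_DD − I_D R_D = 5 − 7.74 × 0.204 = 3.42 V.
V_DS = 3.42 V ≥ V_ov = 1.8 V, confirming saturation.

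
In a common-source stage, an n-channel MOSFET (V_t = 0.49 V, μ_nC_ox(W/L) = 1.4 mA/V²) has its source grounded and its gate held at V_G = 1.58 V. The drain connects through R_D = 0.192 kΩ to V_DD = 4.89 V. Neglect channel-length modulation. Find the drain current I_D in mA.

I_D = 0.832 mA

V_GS = V_G = 1.58 V, so V_ov = 1.58 − 0.49 = 1.09 V.
Assume saturation: I_D = ½ k_n V_ov² = 0.5 × 1.4 × 1.09² = 0.832 mA, giving V_DS = V_DD − I_D R_D = 4.89 − 0.832 × 0.192 = 4.73 V.
V_DS = 4.73 V ≥ V_ov = 1.09 V, confirming saturation.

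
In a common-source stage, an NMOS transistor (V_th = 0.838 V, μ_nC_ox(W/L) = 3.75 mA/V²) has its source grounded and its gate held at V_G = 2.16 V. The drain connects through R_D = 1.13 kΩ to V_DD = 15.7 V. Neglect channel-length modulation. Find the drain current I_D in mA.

V_GS = V_G = 2.16 V, so V_ov = 2.16 − 0.838 = 1.32 V.
Assume saturation: I_D = ½ k_n V_ov² = 0.5 × 3.75 × 1.32² = 3.28 mA, giving V_DS = V_DD − I_D R_D = 15.7 − 3.28 × 1.13 = 12 V.
V_DS = 12 V ≥ V_ov = 1.32 V, confirming saturation.

I_D = 3.28 mA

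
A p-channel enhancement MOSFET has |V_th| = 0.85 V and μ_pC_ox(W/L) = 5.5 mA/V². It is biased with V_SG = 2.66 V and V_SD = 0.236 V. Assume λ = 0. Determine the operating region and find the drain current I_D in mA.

V_ov = V_SG − |V_th| = 2.66 − 0.85 = 1.81 V.
Since V_SD = 0.236 V < V_ov = 1.81 V, the device is in the triode region.
I_D = k_p [V_ov · V_SD − ½ V_SD²] = 5.5 × [1.81 × 0.236 − 0.5 × 0.236²] = 2.2 mA.

Triode; I_D = 2.20 mA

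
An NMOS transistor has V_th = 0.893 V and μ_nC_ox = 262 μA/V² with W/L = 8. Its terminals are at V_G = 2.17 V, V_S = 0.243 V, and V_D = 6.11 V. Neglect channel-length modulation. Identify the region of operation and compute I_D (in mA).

V_GS = V_G − V_S = 2.17 − 0.243 = 1.93 V; V_DS = V_D − V_S = 6.11 − 0.243 = 5.87 V.
k_n = μ_nC_ox · (W/L) = 2.096 mA/V².
V_ov = V_GS − V_th = 1.93 − 0.893 = 1.03 V.
Since V_DS = 5.87 V ≥ V_ov = 1.03 V, the device is in saturation.
I_D = ½ k_n V_ov² = 0.5 × 2.096 × 1.03² = 1.12 mA.

Saturation; I_D = 1.12 mA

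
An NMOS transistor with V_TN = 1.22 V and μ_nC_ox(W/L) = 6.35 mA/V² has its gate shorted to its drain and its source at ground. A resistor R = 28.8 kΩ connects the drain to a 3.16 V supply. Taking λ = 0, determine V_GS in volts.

With gate tied to drain, V_GS = V_DS ≥ V_GS − V_TN, so the device is in saturation.
KCL at the drain: ½ k_n (V_GS − V_TN)² = (V_DD − V_GS)/R.
Let x = V_GS − 1.22. Then 91.4 x² + x − 1.94 = 0, giving x = 0.14 V (positive root), so V_GS = 1.36 V.
I_D = (V_DD − V_GS)/R = (3.16 − 1.36) / 28.8 = 0.0625 mA.

V_GS = 1.36 V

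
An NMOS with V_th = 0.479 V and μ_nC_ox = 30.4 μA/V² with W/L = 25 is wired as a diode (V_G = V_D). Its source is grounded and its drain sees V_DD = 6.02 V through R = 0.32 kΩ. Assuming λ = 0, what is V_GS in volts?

With gate tied to drain, V_GS = V_DS ≥ V_GS − V_th, so the device is in saturation.
k_n = μ_nC_ox · (W/L) = 0.76 mA/V².
KCL at the drain: ½ k_n (V_GS − V_th)² = (V_DD − V_GS)/R.
Let x = V_GS − 0.479. Then 0.122 x² + x − 5.541 = 0, giving x = 3.79 V (positive root), so V_GS = 4.27 V.
I_D = (V_DD − V_GS)/R = (6.02 − 4.27) / 0.32 = 5.46 mA.

V_GS = 4.27 V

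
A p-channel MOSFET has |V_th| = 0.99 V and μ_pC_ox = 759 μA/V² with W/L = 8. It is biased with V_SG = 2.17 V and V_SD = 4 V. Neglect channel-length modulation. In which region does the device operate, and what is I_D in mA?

k_p = μ_pC_ox · (W/L) = 6.072 mA/V².
V_ov = V_SG − |V_th| = 2.17 − 0.99 = 1.18 V.
Since V_SD = 4 V ≥ V_ov = 1.18 V, the device is in saturation.
I_D = ½ k_p V_ov² = 0.5 × 6.072 × 1.18² = 4.23 mA.

Saturation; I_D = 4.23 mA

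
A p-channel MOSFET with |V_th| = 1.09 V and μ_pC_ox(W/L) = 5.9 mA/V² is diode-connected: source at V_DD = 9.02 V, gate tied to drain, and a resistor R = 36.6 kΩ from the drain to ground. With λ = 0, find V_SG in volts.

V_SG = 1.36 V

With gate tied to drain, V_SG = V_SD ≥ V_SG − |V_th|, so the device is in saturation.
KCL at the drain: ½ k_p (V_SG − |V_th|)² = (V_DD − V_SG)/R.
Let x = V_SG − 1.09. Then 108 x² + x − 7.93 = 0, giving x = 0.266 V (positive root), so V_SG = 1.36 V.
I_D = (V_DD − V_SG)/R = (9.02 − 1.36) / 36.6 = 0.209 mA.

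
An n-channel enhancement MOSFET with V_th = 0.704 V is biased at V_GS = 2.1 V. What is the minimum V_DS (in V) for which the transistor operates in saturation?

The boundary between triode and saturation is V_DS = V_GS − V_th = V_ov.
V_ov = 2.1 − 0.704 = 1.4 V.

V_DS,sat = 1.40 V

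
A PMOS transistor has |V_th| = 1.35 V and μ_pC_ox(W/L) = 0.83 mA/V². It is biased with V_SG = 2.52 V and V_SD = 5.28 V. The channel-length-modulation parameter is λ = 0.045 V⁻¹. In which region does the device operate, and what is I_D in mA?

Saturation; I_D = 0.703 mA

V_ov = V_SG − |V_th| = 2.52 − 1.35 = 1.17 V.
Since V_SD = 5.28 V ≥ V_ov = 1.17 V, the device is in saturation.
I_D = ½ k_p V_ov² (1 + λ V_SD) = 0.5 × 0.83 × 1.17² × (1 + 0.045 × 5.28) = 0.703 mA.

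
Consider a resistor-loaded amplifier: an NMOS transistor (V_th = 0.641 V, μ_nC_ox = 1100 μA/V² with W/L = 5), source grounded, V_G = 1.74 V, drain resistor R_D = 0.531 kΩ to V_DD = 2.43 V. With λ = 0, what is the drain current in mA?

I_D = 3.07 mA

V_GS = V_G = 1.74 V, so V_ov = 1.74 − 0.641 = 1.1 V.
k_n = μ_nC_ox · (W/L) = 5.5 mA/V².
Assume saturation: I_D = ½ k_n V_ov² = 0.5 × 5.5 × 1.1² = 3.32 mA, giving V_DS = V_DD − I_D R_D = 2.43 − 3.32 × 0.531 = 0.666 V.
But 0.666 V < V_ov = 1.1 V, so the device is actually in triode.
In triode I_D = k_n[V_ov V_DS − ½ V_DS²] and I_D = (V_DD − V_DS)/R_D. Equating: 1.46 V_DS² − 4.21 V_DS + 2.43 = 0, giving V_DS = 0.798 V (the root below V_ov).
I_D = (2.43 − 0.798) / 0.531 = 3.07 mA.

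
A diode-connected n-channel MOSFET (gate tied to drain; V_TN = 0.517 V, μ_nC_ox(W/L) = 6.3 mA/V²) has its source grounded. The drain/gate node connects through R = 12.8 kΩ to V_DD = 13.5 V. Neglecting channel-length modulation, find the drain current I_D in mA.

With gate tied to drain, V_GS = V_DS ≥ V_GS − V_TN, so the device is in saturation.
KCL at the drain: ½ k_n (V_GS − V_TN)² = (V_DD − V_GS)/R.
Let x = V_GS − 0.517. Then 40.3 x² + x − 12.98 = 0, giving x = 0.555 V (positive root), so V_GS = 1.07 V.
I_D = (V_DD − V_GS)/R = (13.5 − 1.07) / 12.8 = 0.971 mA.

I_D = 0.971 mA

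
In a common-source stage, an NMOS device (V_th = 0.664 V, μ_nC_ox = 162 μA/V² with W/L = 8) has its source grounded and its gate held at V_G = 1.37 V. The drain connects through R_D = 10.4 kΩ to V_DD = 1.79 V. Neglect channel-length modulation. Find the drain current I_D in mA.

I_D = 0.153 mA

V_GS = V_G = 1.37 V, so V_ov = 1.37 − 0.664 = 0.706 V.
k_n = μ_nC_ox · (W/L) = 1.296 mA/V².
Assume saturation: I_D = ½ k_n V_ov² = 0.5 × 1.296 × 0.706² = 0.323 mA, giving V_DS = V_DD − I_D R_D = 1.79 − 0.323 × 10.4 = -1.57 V.
But -1.57 V < V_ov = 0.706 V, so the device is actually in triode.
In triode I_D = k_n[V_ov V_DS − ½ V_DS²] and I_D = (V_DD − V_DS)/R_D. Equating: 6.74 V_DS² − 10.52 V_DS + 1.79 = 0, giving V_DS = 0.194 V (the root below V_ov).
I_D = (1.79 − 0.194) / 10.4 = 0.153 mA.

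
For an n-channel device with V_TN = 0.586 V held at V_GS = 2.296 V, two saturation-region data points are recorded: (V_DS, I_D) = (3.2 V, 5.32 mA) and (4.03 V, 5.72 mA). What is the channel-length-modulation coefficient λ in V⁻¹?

λ = 0.128 V⁻¹

With V_GS fixed, I_D ∝ (1 + λ V_DS) in saturation, so I_D2/I_D1 = (1 + λ V_DS2)/(1 + λ V_DS1).
5.72/5.32 = 1.075 = (1 + 4.03 λ)/(1 + 3.2 λ).
Solving: λ (I_D1 V_DS2 − I_D2 V_DS1) = I_D2 − I_D1, so λ = (5.72 − 5.32) / (5.32 × 4.03 − 5.72 × 3.2) = 0.4 / 3.14 = 0.128 V⁻¹.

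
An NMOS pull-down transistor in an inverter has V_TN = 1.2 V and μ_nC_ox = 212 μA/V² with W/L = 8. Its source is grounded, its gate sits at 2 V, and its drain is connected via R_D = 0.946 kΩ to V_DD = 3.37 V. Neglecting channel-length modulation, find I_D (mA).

I_D = 0.543 mA

V_GS = V_G = 2 V, so V_ov = 2 − 1.2 = 0.8 V.
k_n = μ_nC_ox · (W/L) = 1.696 mA/V².
Assume saturation: I_D = ½ k_n V_ov² = 0.5 × 1.696 × 0.8² = 0.543 mA, giving V_DS = V_DD − I_D R_D = 3.37 − 0.543 × 0.946 = 2.86 V.
V_DS = 2.86 V ≥ V_ov = 0.8 V, confirming saturation.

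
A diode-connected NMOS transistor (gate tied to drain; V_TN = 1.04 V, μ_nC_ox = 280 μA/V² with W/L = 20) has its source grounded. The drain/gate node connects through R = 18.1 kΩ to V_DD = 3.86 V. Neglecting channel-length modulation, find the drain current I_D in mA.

I_D = 0.143 mA

With gate tied to drain, V_GS = V_DS ≥ V_GS − V_TN, so the device is in saturation.
k_n = μ_nC_ox · (W/L) = 5.6 mA/V².
KCL at the drain: ½ k_n (V_GS − V_TN)² = (V_DD − V_GS)/R.
Let x = V_GS − 1.04. Then 50.7 x² + x − 2.82 = 0, giving x = 0.226 V (positive root), so V_GS = 1.27 V.
I_D = (V_DD − V_GS)/R = (3.86 − 1.27) / 18.1 = 0.143 mA.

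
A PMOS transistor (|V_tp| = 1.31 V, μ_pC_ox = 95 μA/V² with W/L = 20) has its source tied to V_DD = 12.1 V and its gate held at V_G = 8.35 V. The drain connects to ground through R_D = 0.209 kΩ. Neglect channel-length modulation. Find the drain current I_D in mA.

V_SG = V_DD − V_G = 12.1 − 8.35 = 3.75 V, so V_ov = 3.75 − 1.31 = 2.44 V.
k_p = μ_pC_ox · (W/L) = 1.9 mA/V².
Assume saturation: I_D = ½ k_p V_ov² = 0.5 × 1.9 × 2.44² = 5.66 mA, giving V_SD = V_DD − I_D R_D = 12.1 − 5.66 × 0.209 = 10.9 V.
V_SD = 10.9 V ≥ V_ov = 2.44 V, confirming saturation.

I_D = 5.66 mA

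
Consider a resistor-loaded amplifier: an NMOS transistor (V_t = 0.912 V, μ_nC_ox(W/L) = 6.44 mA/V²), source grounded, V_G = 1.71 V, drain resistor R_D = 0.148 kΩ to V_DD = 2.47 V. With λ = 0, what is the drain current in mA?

I_D = 2.05 mA

V_GS = V_G = 1.71 V, so V_ov = 1.71 − 0.912 = 0.798 V.
Assume saturation: I_D = ½ k_n V_ov² = 0.5 × 6.44 × 0.798² = 2.05 mA, giving V_DS = V_DD − I_D R_D = 2.47 − 2.05 × 0.148 = 2.17 V.
V_DS = 2.17 V ≥ V_ov = 0.798 V, confirming saturation.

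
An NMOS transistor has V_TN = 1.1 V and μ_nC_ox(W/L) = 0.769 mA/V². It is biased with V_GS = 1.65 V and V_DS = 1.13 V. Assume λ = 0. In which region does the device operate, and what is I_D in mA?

Saturation; I_D = 0.116 mA

V_ov = V_GS − V_TN = 1.65 − 1.1 = 0.55 V.
Since V_DS = 1.13 V ≥ V_ov = 0.55 V, the device is in saturation.
I_D = ½ k_n V_ov² = 0.5 × 0.769 × 0.55² = 0.116 mA.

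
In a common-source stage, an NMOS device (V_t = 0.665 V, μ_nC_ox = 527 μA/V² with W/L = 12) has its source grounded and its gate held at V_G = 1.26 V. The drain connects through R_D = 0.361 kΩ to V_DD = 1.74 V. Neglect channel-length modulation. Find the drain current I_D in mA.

V_GS = V_G = 1.26 V, so V_ov = 1.26 − 0.665 = 0.595 V.
k_n = μ_nC_ox · (W/L) = 6.324 mA/V².
Assume saturation: I_D = ½ k_n V_ov² = 0.5 × 6.324 × 0.595² = 1.12 mA, giving V_DS = V_DD − I_D R_D = 1.74 − 1.12 × 0.361 = 1.34 V.
V_DS = 1.34 V ≥ V_ov = 0.595 V, confirming saturation.

I_D = 1.12 mA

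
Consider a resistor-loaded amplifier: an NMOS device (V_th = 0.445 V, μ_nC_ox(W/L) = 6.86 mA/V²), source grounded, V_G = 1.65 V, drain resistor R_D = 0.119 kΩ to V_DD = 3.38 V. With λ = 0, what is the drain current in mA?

V_GS = V_G = 1.65 V, so V_ov = 1.65 − 0.445 = 1.2 V.
Assume saturation: I_D = ½ k_n V_ov² = 0.5 × 6.86 × 1.2² = 4.98 mA, giving V_DS = V_DD − I_D R_D = 3.38 − 4.98 × 0.119 = 2.79 V.
V_DS = 2.79 V ≥ V_ov = 1.2 V, confirming saturation.

I_D = 4.98 mA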